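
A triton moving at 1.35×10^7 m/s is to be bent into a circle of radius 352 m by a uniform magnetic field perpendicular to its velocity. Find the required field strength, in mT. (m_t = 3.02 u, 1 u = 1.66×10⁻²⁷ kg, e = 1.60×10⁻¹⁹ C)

B ≈ 1.20 mT

qvB = mv²/r gives B = mv/(qr).
B = (5.01×10^-27)(1.35×10^7) / [(1×1.60×10^-19)(352)] = 1.20×10^-3 T.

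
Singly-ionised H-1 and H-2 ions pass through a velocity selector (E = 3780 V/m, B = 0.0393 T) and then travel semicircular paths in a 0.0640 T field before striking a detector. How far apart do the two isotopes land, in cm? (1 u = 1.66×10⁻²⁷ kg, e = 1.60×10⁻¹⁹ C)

Both emerge at v = E/B₁ = 9.62×10^4 m/s.
r = mv/(qB₂), so r₁ = 0.0156 m and r₂ = 0.0312 m, giving Δr = 0.0156 m.
After a semicircle each ion lands a diameter 2r from the entry slit, so the separation is 2Δr = 0.0312 m.

Δd ≈ 3.12 cm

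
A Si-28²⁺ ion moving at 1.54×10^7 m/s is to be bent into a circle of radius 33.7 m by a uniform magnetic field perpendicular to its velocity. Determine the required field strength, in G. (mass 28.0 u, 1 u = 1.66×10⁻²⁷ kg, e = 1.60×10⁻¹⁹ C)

qvB = mv²/r gives B = mv/(qr).
B = (4.65×10^-26)(1.54×10^7) / [(2×1.60×10^-19)(33.7)] = 0.0664 T.

B ≈ 664 G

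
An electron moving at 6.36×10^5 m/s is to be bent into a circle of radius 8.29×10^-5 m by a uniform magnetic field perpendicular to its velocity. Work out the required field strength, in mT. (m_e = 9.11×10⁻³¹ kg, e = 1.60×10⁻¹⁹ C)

B ≈ 43.7 mT

qvB = mv²/r gives B = mv/(qr).
B = (9.11×10^-31)(6.36×10^5) / [(1×1.60×10^-19)(8.29×10^-5)] = 0.0437 T.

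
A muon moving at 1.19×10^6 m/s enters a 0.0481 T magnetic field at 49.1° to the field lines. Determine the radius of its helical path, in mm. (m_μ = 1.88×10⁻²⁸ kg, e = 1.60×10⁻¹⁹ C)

Only the perpendicular component v⊥ = v sin49.1° = 8.99×10^5 m/s is bent by the field.
r = m v⊥ /(qB) = (1.88×10^-28)(8.99×10^5) / [(1×1.60×10^-19)(0.0481)] = 0.0220 m.

r ≈ 22.0 mm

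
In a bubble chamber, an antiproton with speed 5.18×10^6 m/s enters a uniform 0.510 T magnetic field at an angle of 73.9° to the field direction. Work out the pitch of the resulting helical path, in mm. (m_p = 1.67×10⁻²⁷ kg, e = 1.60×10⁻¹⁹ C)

pitch ≈ 185 mm

The velocity component along B is v∥ = v cos73.9° = 1.44×10^6 m/s.
The cyclotron period T = 2πm/(qB) = 1.29×10^-7 s is set by m, q, B alone.
Pitch = v∥·T = (1.44×10^6)(1.29×10^-7) = 0.185 m.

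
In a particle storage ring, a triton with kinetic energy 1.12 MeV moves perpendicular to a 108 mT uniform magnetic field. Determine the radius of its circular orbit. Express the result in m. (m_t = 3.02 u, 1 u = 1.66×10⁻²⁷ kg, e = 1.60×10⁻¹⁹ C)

Convert the energy: K = 1.12 MeV = 1.79×10^-13 J.
v = √(2K/m) = √(2·1.79×10^-13/5.01×10^-27) = 8.46×10^6 m/s.
r = mv/(qB) = (5.01×10^-27)(8.46×10^6) / [(1×1.60×10^-19)(0.108)] = 2.45 m.

r ≈ 2.45 m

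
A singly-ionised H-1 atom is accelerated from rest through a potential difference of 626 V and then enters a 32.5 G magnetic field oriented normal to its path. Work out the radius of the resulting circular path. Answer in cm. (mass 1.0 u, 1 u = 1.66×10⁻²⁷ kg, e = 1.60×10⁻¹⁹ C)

The kinetic energy gained is K = qV = (1×1.60×10^-19)(626) = 1.00×10^-16 J.
v = √(2K/m) = 3.47×10^5 m/s.
r = mv/(qB) = (1.66×10^-27)(3.47×10^5) / [(1×1.60×10^-19)(3.25×10^-3)] = 1.11 m.

r ≈ 111 cm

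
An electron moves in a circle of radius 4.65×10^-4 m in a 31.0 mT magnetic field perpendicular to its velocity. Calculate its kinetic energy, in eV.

K ≈ 18.2 eV

v = qBr/m = (1×1.60×10^-19)(0.0310)(4.65×10^-4) / (9.11×10^-31) = 2.53×10^6 m/s.
K = ½mv² = 0.5·(9.11×10^-31)·(2.53×10^6)² = 2.92×10^-18 J = 18.2 eV.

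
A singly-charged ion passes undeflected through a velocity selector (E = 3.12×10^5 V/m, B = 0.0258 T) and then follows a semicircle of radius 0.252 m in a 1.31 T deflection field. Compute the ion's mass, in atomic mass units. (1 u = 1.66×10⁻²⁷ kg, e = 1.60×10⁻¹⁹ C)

m ≈ 2.63 u

v = E/B₁ = 1.21×10^7 m/s.
From r = mv/(qB₂), m = qB₂r/v = (1×1.60×10^-19)(1.31)(0.252) / (1.21×10^7) = 4.37×10^-27 kg.
In atomic mass units: m = 4.37×10^-27 / 1.66×10^-27 = 2.63 u.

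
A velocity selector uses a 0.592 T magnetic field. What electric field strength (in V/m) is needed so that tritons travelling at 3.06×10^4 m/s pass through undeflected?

qE = qvB ⇒ E = vB = (3.06×10^4)(0.592) = 1.81×10^4 V/m.

E ≈ 1.81×10^4 V/m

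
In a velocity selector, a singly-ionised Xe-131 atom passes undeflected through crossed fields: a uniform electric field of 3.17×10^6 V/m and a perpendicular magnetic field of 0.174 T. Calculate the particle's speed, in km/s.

For zero net force, qE = qvB, so v = E/B.
v = (3.17×10^6) / (0.174) = 1.82×10^7 m/s.

v ≈ 18200 km/s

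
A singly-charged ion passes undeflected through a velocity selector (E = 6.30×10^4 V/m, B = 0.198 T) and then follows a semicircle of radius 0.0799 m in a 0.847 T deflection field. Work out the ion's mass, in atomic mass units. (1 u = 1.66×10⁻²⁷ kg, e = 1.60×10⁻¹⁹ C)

v = E/B₁ = 3.18×10^5 m/s.
From r = mv/(qB₂), m = qB₂r/v = (1×1.60×10^-19)(0.847)(0.0799) / (3.18×10^5) = 3.40×10^-26 kg.
In atomic mass units: m = 3.40×10^-26 / 1.66×10^-27 = 20.5 u.

m ≈ 20.5 u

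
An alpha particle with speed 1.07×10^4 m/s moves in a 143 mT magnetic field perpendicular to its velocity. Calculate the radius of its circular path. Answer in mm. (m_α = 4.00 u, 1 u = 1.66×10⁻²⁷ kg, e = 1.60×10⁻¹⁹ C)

r ≈ 1.55 mm

The magnetic force provides the centripetal force: qvB = mv²/r, so r = mv/(qB).
r = (6.64×10^-27 kg)(1.07×10^4 m/s) / [(2×1.60×10^-19 C)(0.143 T)] = 1.55×10^-3 m.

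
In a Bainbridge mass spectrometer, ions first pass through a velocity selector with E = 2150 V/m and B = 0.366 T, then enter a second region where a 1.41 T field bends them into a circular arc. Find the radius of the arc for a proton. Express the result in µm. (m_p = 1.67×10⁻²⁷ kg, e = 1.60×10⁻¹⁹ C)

r ≈ 43.5 µm

The selector passes v = E/B = 2150/0.366 = 5870 m/s.
In the deflection region, r = mv/(qB₂) = (1.67×10^-27)(5870) / [(1×1.60×10^-19)(1.41)] = 4.35×10^-5 m.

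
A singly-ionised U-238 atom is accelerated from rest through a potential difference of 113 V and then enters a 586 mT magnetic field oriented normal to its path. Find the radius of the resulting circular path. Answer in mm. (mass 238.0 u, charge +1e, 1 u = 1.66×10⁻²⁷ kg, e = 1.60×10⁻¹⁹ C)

r ≈ 40.3 mm

The kinetic energy gained is K = qV = (1×1.60×10^-19)(113) = 1.81×10^-17 J.
v = √(2K/m) = 9570 m/s.
r = mv/(qB) = (3.95×10^-25)(9570) / [(1×1.60×10^-19)(0.586)] = 0.0403 m.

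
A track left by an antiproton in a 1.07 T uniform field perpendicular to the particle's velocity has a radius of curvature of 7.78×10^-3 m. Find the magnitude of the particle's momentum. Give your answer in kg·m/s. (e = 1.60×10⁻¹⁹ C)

Since qvB = mv²/r, the momentum p = mv = qBr.
p = (1×1.60×10^-19)(1.07)(7.78×10^-3) = 1.33×10^-21 kg·m/s.

p ≈ 1.33×10^-21 kg·m/s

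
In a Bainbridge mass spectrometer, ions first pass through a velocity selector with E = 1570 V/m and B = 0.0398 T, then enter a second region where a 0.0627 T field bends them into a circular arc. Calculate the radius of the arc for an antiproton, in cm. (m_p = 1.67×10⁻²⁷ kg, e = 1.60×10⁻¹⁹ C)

The selector passes v = E/B = 1570/0.0398 = 3.94×10^4 m/s.
In the deflection region, r = mv/(qB₂) = (1.67×10^-27)(3.94×10^4) / [(1×1.60×10^-19)(0.0627)] = 6.57×10^-3 m.

r ≈ 0.657 cm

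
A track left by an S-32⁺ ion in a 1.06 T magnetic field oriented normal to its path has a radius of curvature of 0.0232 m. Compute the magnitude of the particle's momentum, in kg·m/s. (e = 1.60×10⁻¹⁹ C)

p ≈ 3.93×10^-21 kg·m/s

Since qvB = mv²/r, the momentum p = mv = qBr.
p = (1×1.60×10^-19)(1.06)(0.0232) = 3.93×10^-21 kg·m/s.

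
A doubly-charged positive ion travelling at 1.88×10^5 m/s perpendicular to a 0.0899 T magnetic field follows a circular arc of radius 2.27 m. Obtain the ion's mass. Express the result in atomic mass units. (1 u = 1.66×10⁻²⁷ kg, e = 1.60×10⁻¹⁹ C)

m ≈ 209 u

qvB = mv²/r ⇒ m = qBr/v.
m = (2×1.60×10^-19)(0.0899)(2.27) / (1.88×10^5) = 3.47×10^-25 kg = 209 u.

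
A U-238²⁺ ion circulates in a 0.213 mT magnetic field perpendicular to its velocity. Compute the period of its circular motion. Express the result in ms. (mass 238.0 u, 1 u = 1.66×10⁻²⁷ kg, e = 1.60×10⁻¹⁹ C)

T ≈ 36.4 ms

The cyclotron period is independent of speed: T = 2πm/(qB).
T = 2π(3.95×10^-25) / [(2×1.60×10^-19)(2.13×10^-4)] = 0.0364 s.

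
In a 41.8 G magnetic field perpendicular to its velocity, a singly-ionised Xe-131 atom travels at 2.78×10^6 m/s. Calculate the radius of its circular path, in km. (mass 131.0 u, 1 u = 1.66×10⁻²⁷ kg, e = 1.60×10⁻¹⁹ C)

r ≈ 0.904 km

The magnetic force provides the centripetal force: qvB = mv²/r, so r = mv/(qB).
r = (2.17×10^-25 kg)(2.78×10^6 m/s) / [(1×1.60×10^-19 C)(4.18×10^-3 T)] = 904 m.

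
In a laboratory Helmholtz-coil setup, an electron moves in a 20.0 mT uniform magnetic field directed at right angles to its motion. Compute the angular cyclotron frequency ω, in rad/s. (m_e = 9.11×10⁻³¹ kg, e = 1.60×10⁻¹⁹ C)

ω ≈ 3.51×10^9 rad/s

ω = qB/m = (1×1.60×10^-19)(0.0200) / (9.11×10^-31) = 3.51×10^9 rad/s.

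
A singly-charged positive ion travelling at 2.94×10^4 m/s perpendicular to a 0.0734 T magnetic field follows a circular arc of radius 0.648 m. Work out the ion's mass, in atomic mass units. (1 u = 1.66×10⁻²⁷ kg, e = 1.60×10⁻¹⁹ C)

m ≈ 156 u

qvB = mv²/r ⇒ m = qBr/v.
m = (1×1.60×10^-19)(0.0734)(0.648) / (2.94×10^4) = 2.59×10^-25 kg = 156 u.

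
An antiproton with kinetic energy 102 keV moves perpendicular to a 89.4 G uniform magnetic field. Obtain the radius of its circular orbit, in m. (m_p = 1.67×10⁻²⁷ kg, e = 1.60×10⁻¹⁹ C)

Convert the energy: K = 102 keV = 1.63×10^-14 J.
v = √(2K/m) = √(2·1.63×10^-14/1.67×10^-27) = 4.42×10^6 m/s.
r = mv/(qB) = (1.67×10^-27)(4.42×10^6) / [(1×1.60×10^-19)(8.94×10^-3)] = 5.16 m.

r ≈ 5.16 m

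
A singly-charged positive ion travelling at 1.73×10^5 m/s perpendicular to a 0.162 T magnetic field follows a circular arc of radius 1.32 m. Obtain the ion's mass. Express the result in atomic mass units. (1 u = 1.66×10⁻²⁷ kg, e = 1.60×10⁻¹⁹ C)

qvB = mv²/r ⇒ m = qBr/v.
m = (1×1.60×10^-19)(0.162)(1.32) / (1.73×10^5) = 1.98×10^-25 kg = 119 u.

m ≈ 119 u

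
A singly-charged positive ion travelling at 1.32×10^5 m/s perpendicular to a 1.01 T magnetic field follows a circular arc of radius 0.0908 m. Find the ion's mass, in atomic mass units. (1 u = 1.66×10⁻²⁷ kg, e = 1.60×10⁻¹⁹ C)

qvB = mv²/r ⇒ m = qBr/v.
m = (1×1.60×10^-19)(1.01)(0.0908) / (1.32×10^5) = 1.11×10^-25 kg = 67.0 u.

m ≈ 67.0 u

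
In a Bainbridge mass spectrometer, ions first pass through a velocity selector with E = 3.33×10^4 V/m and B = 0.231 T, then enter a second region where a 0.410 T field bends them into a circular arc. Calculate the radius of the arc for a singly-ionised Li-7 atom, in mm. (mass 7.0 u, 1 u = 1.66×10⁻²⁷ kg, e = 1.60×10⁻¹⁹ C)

r ≈ 25.5 mm

The selector passes v = E/B = 3.33×10^4/0.231 = 1.44×10^5 m/s.
In the deflection region, r = mv/(qB₂) = (1.16×10^-26)(1.44×10^5) / [(1×1.60×10^-19)(0.410)] = 0.0255 m.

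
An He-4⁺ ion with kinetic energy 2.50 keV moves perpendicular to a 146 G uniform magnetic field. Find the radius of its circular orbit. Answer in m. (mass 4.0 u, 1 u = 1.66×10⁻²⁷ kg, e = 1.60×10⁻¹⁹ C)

Convert the energy: K = 2.50 keV = 4.00×10^-16 J.
v = √(2K/m) = √(2·4.00×10^-16/6.64×10^-27) = 3.47×10^5 m/s.
r = mv/(qB) = (6.64×10^-27)(3.47×10^5) / [(1×1.60×10^-19)(0.0146)] = 0.987 m.

r ≈ 0.987 m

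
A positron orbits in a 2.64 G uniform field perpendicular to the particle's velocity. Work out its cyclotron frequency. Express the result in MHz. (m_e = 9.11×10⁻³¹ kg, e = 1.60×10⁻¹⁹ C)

f = qB/(2πm) = (1×1.60×10^-19)(2.64×10^-4) / [2π(9.11×10^-31)] = 7.38×10^6 Hz.

f ≈ 7.38 MHz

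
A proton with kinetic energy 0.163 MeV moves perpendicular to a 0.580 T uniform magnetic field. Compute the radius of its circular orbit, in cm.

Convert the energy: K = 0.163 MeV = 2.61×10^-14 J.
v = √(2K/m) = √(2·2.61×10^-14/1.67×10^-27) = 5.59×10^6 m/s.
r = mv/(qB) = (1.67×10^-27)(5.59×10^6) / [(1×1.60×10^-19)(0.580)] = 0.101 m.

r ≈ 10.1 cm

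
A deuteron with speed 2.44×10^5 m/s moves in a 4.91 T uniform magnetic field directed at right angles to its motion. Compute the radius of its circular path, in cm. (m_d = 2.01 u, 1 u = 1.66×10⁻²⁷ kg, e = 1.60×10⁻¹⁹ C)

The magnetic force provides the centripetal force: qvB = mv²/r, so r = mv/(qB).
r = (3.34×10^-27 kg)(2.44×10^5 m/s) / [(1×1.60×10^-19 C)(4.91 T)] = 1.04×10^-3 m.

r ≈ 0.104 cm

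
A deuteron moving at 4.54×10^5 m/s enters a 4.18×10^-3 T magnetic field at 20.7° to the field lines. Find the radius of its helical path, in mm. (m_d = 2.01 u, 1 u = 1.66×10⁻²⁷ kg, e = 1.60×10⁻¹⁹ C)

r ≈ 801 mm

Only the perpendicular component v⊥ = v sin20.7° = 1.60×10^5 m/s is bent by the field.
r = m v⊥ /(qB) = (3.34×10^-27)(1.60×10^5) / [(1×1.60×10^-19)(4.18×10^-3)] = 0.801 m.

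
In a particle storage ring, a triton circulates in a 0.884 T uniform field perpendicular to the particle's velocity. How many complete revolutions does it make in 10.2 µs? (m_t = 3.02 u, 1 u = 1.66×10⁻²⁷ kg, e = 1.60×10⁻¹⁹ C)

T = 2πm/(qB) = 2π(5.0132×10^-27) / [(1×1.60×10^-19)(0.884)] = 2.2270×10^-7 s.
N = t/T = 1.02×10^-5 / 2.2270×10^-7 ≈ 45.80, so 45 complete revolutions.

N = 45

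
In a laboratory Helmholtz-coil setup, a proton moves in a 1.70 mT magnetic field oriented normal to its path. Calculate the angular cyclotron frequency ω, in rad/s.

ω = qB/m = (1×1.60×10^-19)(1.70×10^-3) / (1.67×10^-27) = 1.63×10^5 rad/s.

ω ≈ 1.63×10^5 rad/s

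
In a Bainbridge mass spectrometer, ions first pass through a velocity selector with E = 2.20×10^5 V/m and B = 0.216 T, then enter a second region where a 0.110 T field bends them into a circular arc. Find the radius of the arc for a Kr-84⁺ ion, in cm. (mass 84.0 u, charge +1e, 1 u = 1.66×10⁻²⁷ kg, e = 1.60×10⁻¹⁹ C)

The selector passes v = E/B = 2.20×10^5/0.216 = 1.02×10^6 m/s.
In the deflection region, r = mv/(qB₂) = (1.39×10^-25)(1.02×10^6) / [(1×1.60×10^-19)(0.110)] = 8.07 m.

r ≈ 807 cm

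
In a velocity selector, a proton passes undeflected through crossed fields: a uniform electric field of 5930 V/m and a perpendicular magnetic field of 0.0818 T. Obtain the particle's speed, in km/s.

v ≈ 72.5 km/s

For zero net force, qE = qvB, so v = E/B.
v = (5930) / (0.0818) = 7.25×10^4 m/s.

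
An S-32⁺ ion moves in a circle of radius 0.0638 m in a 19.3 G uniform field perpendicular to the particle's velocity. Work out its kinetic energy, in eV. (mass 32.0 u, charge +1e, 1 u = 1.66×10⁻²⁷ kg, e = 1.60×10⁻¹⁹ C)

K ≈ 0.0228 eV

v = qBr/m = (1×1.60×10^-19)(1.93×10^-3)(0.0638) / (5.31×10^-26) = 371 m/s.
K = ½mv² = 0.5·(5.31×10^-26)·(371)² = 3.65×10^-21 J = 0.0228 eV.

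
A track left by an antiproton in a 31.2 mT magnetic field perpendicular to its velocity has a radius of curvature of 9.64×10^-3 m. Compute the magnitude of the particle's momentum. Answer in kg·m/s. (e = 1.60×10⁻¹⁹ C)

Since qvB = mv²/r, the momentum p = mv = qBr.
p = (1×1.60×10^-19)(0.0312)(9.64×10^-3) = 4.81×10^-23 kg·m/s.

p ≈ 4.81×10^-23 kg·m/s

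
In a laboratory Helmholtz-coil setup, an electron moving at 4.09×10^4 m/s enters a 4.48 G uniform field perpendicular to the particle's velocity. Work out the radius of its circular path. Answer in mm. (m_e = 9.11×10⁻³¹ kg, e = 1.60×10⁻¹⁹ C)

The magnetic force provides the centripetal force: qvB = mv²/r, so r = mv/(qB).
r = (9.11×10^-31 kg)(4.09×10^4 m/s) / [(1×1.60×10^-19 C)(4.48×10^-4 T)] = 5.20×10^-4 m.

r ≈ 0.520 mm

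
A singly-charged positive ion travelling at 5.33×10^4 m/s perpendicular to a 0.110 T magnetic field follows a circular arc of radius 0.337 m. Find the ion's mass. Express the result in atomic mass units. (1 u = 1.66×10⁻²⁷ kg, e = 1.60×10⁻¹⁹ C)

m ≈ 67.0 u

qvB = mv²/r ⇒ m = qBr/v.
m = (1×1.60×10^-19)(0.110)(0.337) / (5.33×10^4) = 1.11×10^-25 kg = 67.0 u.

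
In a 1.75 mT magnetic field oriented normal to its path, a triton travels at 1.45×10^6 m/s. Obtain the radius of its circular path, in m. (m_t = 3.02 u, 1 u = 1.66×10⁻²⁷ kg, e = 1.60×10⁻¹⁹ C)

The magnetic force provides the centripetal force: qvB = mv²/r, so r = mv/(qB).
r = (5.01×10^-27 kg)(1.45×10^6 m/s) / [(1×1.60×10^-19 C)(1.75×10^-3 T)] = 26.0 m.

r ≈ 26.0 m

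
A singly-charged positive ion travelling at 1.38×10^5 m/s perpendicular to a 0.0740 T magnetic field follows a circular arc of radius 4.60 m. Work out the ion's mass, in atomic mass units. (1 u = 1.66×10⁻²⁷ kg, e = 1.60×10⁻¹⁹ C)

m ≈ 238 u

qvB = mv²/r ⇒ m = qBr/v.
m = (1×1.60×10^-19)(0.0740)(4.60) / (1.38×10^5) = 3.95×10^-25 kg = 238 u.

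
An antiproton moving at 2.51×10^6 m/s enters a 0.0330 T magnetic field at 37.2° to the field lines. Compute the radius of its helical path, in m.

Only the perpendicular component v⊥ = v sin37.2° = 1.52×10^6 m/s is bent by the field.
r = m v⊥ /(qB) = (1.67×10^-27)(1.52×10^6) / [(1×1.60×10^-19)(0.0330)] = 0.480 m.

r ≈ 0.480 m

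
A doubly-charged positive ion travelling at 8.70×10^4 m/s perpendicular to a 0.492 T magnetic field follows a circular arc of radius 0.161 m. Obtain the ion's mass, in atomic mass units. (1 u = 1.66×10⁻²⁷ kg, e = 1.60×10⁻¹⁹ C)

qvB = mv²/r ⇒ m = qBr/v.
m = (2×1.60×10^-19)(0.492)(0.161) / (8.70×10^4) = 2.91×10^-25 kg = 176 u.

m ≈ 176 u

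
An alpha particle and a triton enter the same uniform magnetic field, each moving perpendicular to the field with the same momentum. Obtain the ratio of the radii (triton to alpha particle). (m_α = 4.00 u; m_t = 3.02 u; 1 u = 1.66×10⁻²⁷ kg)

r = p/(qB) ⇒ at equal p, r ∝ 1/q.
r_{triton}/r_{alpha particle} = 2.00.

ratio ≈ 2.00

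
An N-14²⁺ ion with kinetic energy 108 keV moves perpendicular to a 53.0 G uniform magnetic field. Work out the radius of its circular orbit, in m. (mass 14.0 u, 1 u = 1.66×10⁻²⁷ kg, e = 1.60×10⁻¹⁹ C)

Convert the energy: K = 108 keV = 1.73×10^-14 J.
v = √(2K/m) = √(2·1.73×10^-14/2.32×10^-26) = 1.22×10^6 m/s.
r = mv/(qB) = (2.32×10^-26)(1.22×10^6) / [(2×1.60×10^-19)(5.30×10^-3)] = 16.7 m.

r ≈ 16.7 m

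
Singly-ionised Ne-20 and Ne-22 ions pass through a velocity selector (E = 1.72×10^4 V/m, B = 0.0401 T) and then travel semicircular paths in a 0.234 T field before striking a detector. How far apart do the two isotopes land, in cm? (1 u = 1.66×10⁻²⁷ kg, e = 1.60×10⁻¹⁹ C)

Both emerge at v = E/B₁ = 4.29×10^5 m/s.
r = mv/(qB₂), so r₁ = 0.3804 m and r₂ = 0.4184 m, giving Δr = 0.0380 m.
After a semicircle each ion lands a diameter 2r from the entry slit, so the separation is 2Δr = 0.0761 m.

Δd ≈ 7.61 cm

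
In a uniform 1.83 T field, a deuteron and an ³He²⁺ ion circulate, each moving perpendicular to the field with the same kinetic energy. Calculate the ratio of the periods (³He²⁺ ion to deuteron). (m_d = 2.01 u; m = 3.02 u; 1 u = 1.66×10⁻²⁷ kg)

ratio ≈ 0.751

T = 2πm/(qB) is independent of speed, so T₂/T₁ = (m₂/q₂)/(m₁/q₁).
T_{³He²⁺ ion}/T_{deuteron} = (5.01×10^-27/2e) / (3.34×10^-27/1e) = 0.751.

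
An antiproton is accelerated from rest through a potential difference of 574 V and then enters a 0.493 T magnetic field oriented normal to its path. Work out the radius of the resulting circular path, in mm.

The kinetic energy gained is K = qV = (1×1.60×10^-19)(574) = 9.18×10^-17 J.
v = √(2K/m) = 3.32×10^5 m/s.
r = mv/(qB) = (1.67×10^-27)(3.32×10^5) / [(1×1.60×10^-19)(0.493)] = 7.02×10^-3 m.

r ≈ 7.02 mm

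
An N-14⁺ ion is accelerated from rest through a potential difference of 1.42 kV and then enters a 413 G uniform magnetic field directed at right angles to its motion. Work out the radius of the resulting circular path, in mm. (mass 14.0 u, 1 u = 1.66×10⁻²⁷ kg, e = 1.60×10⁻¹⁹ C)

The kinetic energy gained is K = qV = (1×1.60×10^-19)(1420) = 2.27×10^-16 J.
v = √(2K/m) = 1.40×10^5 m/s.
r = mv/(qB) = (2.32×10^-26)(1.40×10^5) / [(1×1.60×10^-19)(0.0413)] = 0.492 m.

r ≈ 492 mm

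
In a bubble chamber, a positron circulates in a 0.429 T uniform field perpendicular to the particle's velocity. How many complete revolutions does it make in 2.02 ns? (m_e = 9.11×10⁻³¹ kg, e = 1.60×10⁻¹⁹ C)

T = 2πm/(qB) = 2π(9.11×10^-31) / [(1×1.60×10^-19)(0.429)] = 8.3391×10^-11 s.
N = t/T = 2.02×10^-9 / 8.3391×10^-11 ≈ 24.22, so 24 complete revolutions.

N = 24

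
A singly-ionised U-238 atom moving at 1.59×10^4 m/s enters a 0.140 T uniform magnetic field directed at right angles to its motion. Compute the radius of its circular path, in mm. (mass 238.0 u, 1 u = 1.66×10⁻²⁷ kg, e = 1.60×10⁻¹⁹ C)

r ≈ 280 mm

The magnetic force provides the centripetal force: qvB = mv²/r, so r = mv/(qB).
r = (3.95×10^-25 kg)(1.59×10^4 m/s) / [(1×1.60×10^-19 C)(0.140 T)] = 0.280 m.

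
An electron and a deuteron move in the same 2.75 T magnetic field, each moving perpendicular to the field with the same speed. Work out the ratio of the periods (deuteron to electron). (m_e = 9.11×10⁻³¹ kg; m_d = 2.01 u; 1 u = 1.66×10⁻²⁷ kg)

T = 2πm/(qB) is independent of speed, so T₂/T₁ = (m₂/q₂)/(m₁/q₁).
T_{deuteron}/T_{electron} = (3.34×10^-27/1e) / (9.11×10^-31/1e) = 3660.

ratio ≈ 3660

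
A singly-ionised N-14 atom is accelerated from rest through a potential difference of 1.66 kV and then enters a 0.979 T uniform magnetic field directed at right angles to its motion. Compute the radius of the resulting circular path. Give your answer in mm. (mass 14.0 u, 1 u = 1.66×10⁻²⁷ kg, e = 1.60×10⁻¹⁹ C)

The kinetic energy gained is K = qV = (1×1.60×10^-19)(1660) = 2.66×10^-16 J.
v = √(2K/m) = 1.51×10^5 m/s.
r = mv/(qB) = (2.32×10^-26)(1.51×10^5) / [(1×1.60×10^-19)(0.979)] = 0.0224 m.

r ≈ 22.4 mm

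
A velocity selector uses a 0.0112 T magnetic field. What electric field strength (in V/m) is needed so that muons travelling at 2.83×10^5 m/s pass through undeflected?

E ≈ 3170 V/m

qE = qvB ⇒ E = vB = (2.83×10^5)(0.0112) = 3170 V/m.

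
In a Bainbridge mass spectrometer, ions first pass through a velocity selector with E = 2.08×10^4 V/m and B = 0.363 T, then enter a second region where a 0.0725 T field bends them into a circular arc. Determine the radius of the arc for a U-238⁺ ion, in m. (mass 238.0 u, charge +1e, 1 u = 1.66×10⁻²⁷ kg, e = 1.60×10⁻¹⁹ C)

r ≈ 1.95 m

The selector passes v = E/B = 2.08×10^4/0.363 = 5.73×10^4 m/s.
In the deflection region, r = mv/(qB₂) = (3.95×10^-25)(5.73×10^4) / [(1×1.60×10^-19)(0.0725)] = 1.95 m.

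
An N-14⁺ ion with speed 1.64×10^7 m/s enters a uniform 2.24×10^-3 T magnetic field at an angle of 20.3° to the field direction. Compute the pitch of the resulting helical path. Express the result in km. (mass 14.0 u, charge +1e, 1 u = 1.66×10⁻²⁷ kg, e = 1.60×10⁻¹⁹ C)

pitch ≈ 6.27 km

The velocity component along B is v∥ = v cos20.3° = 1.54×10^7 m/s.
The cyclotron period T = 2πm/(qB) = 4.07×10^-4 s is set by m, q, B alone.
Pitch = v∥·T = (1.54×10^7)(4.07×10^-4) = 6270 m.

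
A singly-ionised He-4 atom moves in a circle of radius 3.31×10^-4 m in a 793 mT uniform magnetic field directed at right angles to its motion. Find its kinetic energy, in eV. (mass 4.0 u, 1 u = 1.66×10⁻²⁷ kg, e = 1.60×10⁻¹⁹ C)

v = qBr/m = (1×1.60×10^-19)(0.793)(3.31×10^-4) / (6.64×10^-27) = 6320 m/s.
K = ½mv² = 0.5·(6.64×10^-27)·(6320)² = 1.33×10^-19 J = 0.830 eV.

K ≈ 0.830 eV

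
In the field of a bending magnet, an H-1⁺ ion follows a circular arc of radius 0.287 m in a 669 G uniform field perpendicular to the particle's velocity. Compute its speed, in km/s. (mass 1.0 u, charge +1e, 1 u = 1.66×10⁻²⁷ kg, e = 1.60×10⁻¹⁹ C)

v ≈ 1850 km/s

From qvB = mv²/r, v = qBr/m.
v = (1×1.60×10^-19)(0.0669)(0.287) / (1.66×10^-27) = 1.85×10^6 m/s.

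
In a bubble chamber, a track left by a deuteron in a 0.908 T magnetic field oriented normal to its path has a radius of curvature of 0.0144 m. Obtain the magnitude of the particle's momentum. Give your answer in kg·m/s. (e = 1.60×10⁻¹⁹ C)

p ≈ 2.09×10^-21 kg·m/s

Since qvB = mv²/r, the momentum p = mv = qBr.
p = (1×1.60×10^-19)(0.908)(0.0144) = 2.09×10^-21 kg·m/s.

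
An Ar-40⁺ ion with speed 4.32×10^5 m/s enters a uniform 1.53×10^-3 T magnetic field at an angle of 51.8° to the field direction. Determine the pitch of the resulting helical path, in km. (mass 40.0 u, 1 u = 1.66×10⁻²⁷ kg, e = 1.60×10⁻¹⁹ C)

pitch ≈ 0.455 km

The velocity component along B is v∥ = v cos51.8° = 2.67×10^5 m/s.
The cyclotron period T = 2πm/(qB) = 1.70×10^-3 s is set by m, q, B alone.
Pitch = v∥·T = (2.67×10^5)(1.70×10^-3) = 455 m.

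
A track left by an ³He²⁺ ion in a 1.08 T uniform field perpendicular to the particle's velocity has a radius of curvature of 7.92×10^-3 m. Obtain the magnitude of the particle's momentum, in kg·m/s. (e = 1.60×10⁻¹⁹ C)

Since qvB = mv²/r, the momentum p = mv = qBr.
p = (2×1.60×10^-19)(1.08)(7.92×10^-3) = 2.74×10^-21 kg·m/s.

p ≈ 2.74×10^-21 kg·m/s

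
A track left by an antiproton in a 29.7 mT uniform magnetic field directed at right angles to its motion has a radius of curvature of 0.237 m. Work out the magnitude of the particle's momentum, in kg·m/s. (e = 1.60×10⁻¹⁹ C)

p ≈ 1.13×10^-21 kg·m/s

Since qvB = mv²/r, the momentum p = mv = qBr.
p = (1×1.60×10^-19)(0.0297)(0.237) = 1.13×10^-21 kg·m/s.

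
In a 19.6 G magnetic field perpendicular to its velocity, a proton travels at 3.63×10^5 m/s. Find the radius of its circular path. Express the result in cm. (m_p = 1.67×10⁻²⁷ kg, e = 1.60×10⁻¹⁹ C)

The magnetic force provides the centripetal force: qvB = mv²/r, so r = mv/(qB).
r = (1.67×10^-27 kg)(3.63×10^5 m/s) / [(1×1.60×10^-19 C)(1.96×10^-3 T)] = 1.93 m.

r ≈ 193 cm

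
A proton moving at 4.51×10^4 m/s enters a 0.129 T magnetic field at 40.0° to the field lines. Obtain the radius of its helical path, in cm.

Only the perpendicular component v⊥ = v sin40.0° = 2.90×10^4 m/s is bent by the field.
r = m v⊥ /(qB) = (1.67×10^-27)(2.90×10^4) / [(1×1.60×10^-19)(0.129)] = 2.35×10^-3 m.

r ≈ 0.235 cm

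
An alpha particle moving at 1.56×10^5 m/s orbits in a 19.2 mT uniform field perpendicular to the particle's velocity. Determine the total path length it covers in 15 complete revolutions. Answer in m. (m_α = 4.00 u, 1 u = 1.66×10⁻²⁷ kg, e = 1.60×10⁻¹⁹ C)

L ≈ 15.9 m

r = mv/(qB) = 0.169 m, so one revolution covers 2πr = 1.06 m.
In 15 revolutions: L = 15·2πr = 15.9 m.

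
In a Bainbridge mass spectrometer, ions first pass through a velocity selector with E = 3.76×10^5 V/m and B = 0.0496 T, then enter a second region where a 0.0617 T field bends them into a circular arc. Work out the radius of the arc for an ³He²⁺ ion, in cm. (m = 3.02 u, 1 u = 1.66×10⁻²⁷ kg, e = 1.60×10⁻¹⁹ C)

The selector passes v = E/B = 3.76×10^5/0.0496 = 7.58×10^6 m/s.
In the deflection region, r = mv/(qB₂) = (5.01×10^-27)(7.58×10^6) / [(2×1.60×10^-19)(0.0617)] = 1.92 m.

r ≈ 192 cm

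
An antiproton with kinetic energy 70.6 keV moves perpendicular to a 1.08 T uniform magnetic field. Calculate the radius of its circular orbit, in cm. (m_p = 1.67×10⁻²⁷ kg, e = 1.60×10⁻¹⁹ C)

Convert the energy: K = 70.6 keV = 1.13×10^-14 J.
v = √(2K/m) = √(2·1.13×10^-14/1.67×10^-27) = 3.68×10^6 m/s.
r = mv/(qB) = (1.67×10^-27)(3.68×10^6) / [(1×1.60×10^-19)(1.08)] = 0.0355 m.

r ≈ 3.55 cm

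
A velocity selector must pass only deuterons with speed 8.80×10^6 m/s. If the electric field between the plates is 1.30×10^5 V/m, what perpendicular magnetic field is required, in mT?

qE = qvB ⇒ B = E/v = (1.30×10^5) / (8.80×10^6) = 0.0148 T.

B ≈ 14.8 mT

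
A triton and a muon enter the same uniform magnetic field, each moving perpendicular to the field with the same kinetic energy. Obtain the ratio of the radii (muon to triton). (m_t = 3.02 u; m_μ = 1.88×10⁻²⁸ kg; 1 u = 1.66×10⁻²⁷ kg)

ratio ≈ 0.194

r = √(2mK)/(qB) ⇒ at equal K, r ∝ √m/q.
r_{muon}/r_{triton} = 0.194.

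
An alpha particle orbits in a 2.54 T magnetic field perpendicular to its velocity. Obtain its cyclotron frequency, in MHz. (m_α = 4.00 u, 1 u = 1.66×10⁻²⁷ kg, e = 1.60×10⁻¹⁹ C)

f ≈ 19.5 MHz

f = qB/(2πm) = (2×1.60×10^-19)(2.54) / [2π(6.64×10^-27)] = 1.95×10^7 Hz.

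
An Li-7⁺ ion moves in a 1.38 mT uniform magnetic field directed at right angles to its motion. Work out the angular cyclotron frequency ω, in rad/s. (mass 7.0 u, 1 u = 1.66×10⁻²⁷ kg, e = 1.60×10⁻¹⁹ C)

ω ≈ 1.90×10^4 rad/s

ω = qB/m = (1×1.60×10^-19)(1.38×10^-3) / (1.16×10^-26) = 1.90×10^4 rad/s.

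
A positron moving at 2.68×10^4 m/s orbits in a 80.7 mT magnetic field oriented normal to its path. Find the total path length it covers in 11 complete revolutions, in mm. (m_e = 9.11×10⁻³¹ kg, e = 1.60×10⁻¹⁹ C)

r = mv/(qB) = 1.89×10^-6 m, so one revolution covers 2πr = 1.19×10^-5 m.
In 11 revolutions: L = 11·2πr = 1.31×10^-4 m.

L ≈ 0.131 mm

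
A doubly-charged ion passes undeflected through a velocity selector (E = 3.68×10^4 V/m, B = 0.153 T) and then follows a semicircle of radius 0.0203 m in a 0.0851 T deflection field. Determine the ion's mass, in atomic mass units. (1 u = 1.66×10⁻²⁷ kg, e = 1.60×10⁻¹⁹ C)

m ≈ 1.38 u

v = E/B₁ = 2.41×10^5 m/s.
From r = mv/(qB₂), m = qB₂r/v = (2×1.60×10^-19)(0.0851)(0.0203) / (2.41×10^5) = 2.30×10^-27 kg.
In atomic mass units: m = 2.30×10^-27 / 1.66×10^-27 = 1.38 u.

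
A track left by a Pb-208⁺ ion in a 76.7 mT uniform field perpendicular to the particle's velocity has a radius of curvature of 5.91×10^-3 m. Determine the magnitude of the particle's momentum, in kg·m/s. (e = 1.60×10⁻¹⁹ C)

Since qvB = mv²/r, the momentum p = mv = qBr.
p = (1×1.60×10^-19)(0.0767)(5.91×10^-3) = 7.25×10^-23 kg·m/s.

p ≈ 7.25×10^-23 kg·m/s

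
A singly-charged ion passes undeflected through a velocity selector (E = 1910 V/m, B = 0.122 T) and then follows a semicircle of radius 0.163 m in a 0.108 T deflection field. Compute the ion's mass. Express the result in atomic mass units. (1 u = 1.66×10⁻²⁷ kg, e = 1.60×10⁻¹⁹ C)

v = E/B₁ = 1.57×10^4 m/s.
From r = mv/(qB₂), m = qB₂r/v = (1×1.60×10^-19)(0.108)(0.163) / (1.57×10^4) = 1.80×10^-25 kg.
In atomic mass units: m = 1.80×10^-25 / 1.66×10^-27 = 108 u.

m ≈ 108 u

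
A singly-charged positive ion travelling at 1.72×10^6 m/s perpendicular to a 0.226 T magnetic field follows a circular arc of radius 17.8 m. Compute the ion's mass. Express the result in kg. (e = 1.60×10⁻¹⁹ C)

m ≈ 3.74×10^-25 kg

qvB = mv²/r ⇒ m = qBr/v.
m = (1×1.60×10^-19)(0.226)(17.8) / (1.72×10^6) = 3.74×10^-25 kg.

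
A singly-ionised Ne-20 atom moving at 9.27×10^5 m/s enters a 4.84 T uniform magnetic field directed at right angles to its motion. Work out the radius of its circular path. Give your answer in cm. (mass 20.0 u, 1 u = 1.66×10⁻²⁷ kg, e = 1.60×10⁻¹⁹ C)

The magnetic force provides the centripetal force: qvB = mv²/r, so r = mv/(qB).
r = (3.32×10^-26 kg)(9.27×10^5 m/s) / [(1×1.60×10^-19 C)(4.84 T)] = 0.0397 m.

r ≈ 3.97 cm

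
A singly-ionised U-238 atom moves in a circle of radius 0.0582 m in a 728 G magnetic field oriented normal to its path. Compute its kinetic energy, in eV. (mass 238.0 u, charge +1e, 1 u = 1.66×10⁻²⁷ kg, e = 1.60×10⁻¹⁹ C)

v = qBr/m = (1×1.60×10^-19)(0.0728)(0.0582) / (3.95×10^-25) = 1720 m/s.
K = ½mv² = 0.5·(3.95×10^-25)·(1720)² = 5.82×10^-19 J = 3.64 eV.

K ≈ 3.64 eV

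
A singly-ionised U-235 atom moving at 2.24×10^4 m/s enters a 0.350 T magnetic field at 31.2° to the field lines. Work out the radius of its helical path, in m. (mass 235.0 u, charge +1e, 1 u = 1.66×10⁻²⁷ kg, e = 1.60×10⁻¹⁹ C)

r ≈ 0.0808 m

Only the perpendicular component v⊥ = v sin31.2° = 1.16×10^4 m/s is bent by the field.
r = m v⊥ /(qB) = (3.90×10^-25)(1.16×10^4) / [(1×1.60×10^-19)(0.350)] = 0.0808 m.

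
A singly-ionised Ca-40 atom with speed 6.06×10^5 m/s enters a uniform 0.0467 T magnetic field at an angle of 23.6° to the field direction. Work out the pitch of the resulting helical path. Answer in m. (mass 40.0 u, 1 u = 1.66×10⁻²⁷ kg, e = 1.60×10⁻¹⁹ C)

The velocity component along B is v∥ = v cos23.6° = 5.55×10^5 m/s.
The cyclotron period T = 2πm/(qB) = 5.58×10^-5 s is set by m, q, B alone.
Pitch = v∥·T = (5.55×10^5)(5.58×10^-5) = 31.0 m.

pitch ≈ 31.0 m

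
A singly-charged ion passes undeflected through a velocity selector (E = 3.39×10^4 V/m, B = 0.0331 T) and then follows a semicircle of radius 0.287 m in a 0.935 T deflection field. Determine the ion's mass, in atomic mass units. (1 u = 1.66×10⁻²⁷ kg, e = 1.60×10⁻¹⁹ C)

m ≈ 25.3 u

v = E/B₁ = 1.02×10^6 m/s.
From r = mv/(qB₂), m = qB₂r/v = (1×1.60×10^-19)(0.935)(0.287) / (1.02×10^6) = 4.19×10^-26 kg.
In atomic mass units: m = 4.19×10^-26 / 1.66×10^-27 = 25.3 u.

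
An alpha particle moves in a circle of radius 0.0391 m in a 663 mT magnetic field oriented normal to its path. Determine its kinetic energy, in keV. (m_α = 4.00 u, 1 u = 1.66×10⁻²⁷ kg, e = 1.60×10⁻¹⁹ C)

K ≈ 32.4 keV

v = qBr/m = (2×1.60×10^-19)(0.663)(0.0391) / (6.64×10^-27) = 1.25×10^6 m/s.
K = ½mv² = 0.5·(6.64×10^-27)·(1.25×10^6)² = 5.18×10^-15 J = 32.4 keV.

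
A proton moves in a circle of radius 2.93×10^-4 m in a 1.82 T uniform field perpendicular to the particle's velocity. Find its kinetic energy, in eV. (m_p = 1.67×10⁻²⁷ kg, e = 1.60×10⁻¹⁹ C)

K ≈ 13.6 eV

v = qBr/m = (1×1.60×10^-19)(1.82)(2.93×10^-4) / (1.67×10^-27) = 5.11×10^4 m/s.
K = ½mv² = 0.5·(1.67×10^-27)·(5.11×10^4)² = 2.18×10^-18 J = 13.6 eV.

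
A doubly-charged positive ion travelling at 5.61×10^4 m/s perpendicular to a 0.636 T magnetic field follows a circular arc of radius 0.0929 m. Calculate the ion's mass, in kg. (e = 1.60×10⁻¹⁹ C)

qvB = mv²/r ⇒ m = qBr/v.
m = (2×1.60×10^-19)(0.636)(0.0929) / (5.61×10^4) = 3.37×10^-25 kg.

m ≈ 3.37×10^-25 kg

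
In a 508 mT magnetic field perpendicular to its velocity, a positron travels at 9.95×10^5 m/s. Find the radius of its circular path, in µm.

r ≈ 11.2 µm

The magnetic force provides the centripetal force: qvB = mv²/r, so r = mv/(qB).
r = (9.11×10^-31 kg)(9.95×10^5 m/s) / [(1×1.60×10^-19 C)(0.508 T)] = 1.12×10^-5 m.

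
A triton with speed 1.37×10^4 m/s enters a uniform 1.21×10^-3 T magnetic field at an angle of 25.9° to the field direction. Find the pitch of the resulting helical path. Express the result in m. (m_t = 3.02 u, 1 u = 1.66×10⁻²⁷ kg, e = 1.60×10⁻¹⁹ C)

The velocity component along B is v∥ = v cos25.9° = 1.23×10^4 m/s.
The cyclotron period T = 2πm/(qB) = 1.63×10^-4 s is set by m, q, B alone.
Pitch = v∥·T = (1.23×10^4)(1.63×10^-4) = 2.01 m.

pitch ≈ 2.01 m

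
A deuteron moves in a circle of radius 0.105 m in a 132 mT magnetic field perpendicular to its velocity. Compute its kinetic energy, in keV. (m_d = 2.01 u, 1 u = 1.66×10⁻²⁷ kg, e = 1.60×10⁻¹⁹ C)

v = qBr/m = (1×1.60×10^-19)(0.132)(0.105) / (3.34×10^-27) = 6.65×10^5 m/s.
K = ½mv² = 0.5·(3.34×10^-27)·(6.65×10^5)² = 7.37×10^-16 J = 4.61 keV.

K ≈ 4.61 keV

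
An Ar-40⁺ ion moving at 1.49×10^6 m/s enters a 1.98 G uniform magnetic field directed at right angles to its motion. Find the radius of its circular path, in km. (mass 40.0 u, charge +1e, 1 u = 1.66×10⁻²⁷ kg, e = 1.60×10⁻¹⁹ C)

r ≈ 3.12 km

The magnetic force provides the centripetal force: qvB = mv²/r, so r = mv/(qB).
r = (6.64×10^-26 kg)(1.49×10^6 m/s) / [(1×1.60×10^-19 C)(1.98×10^-4 T)] = 3120 m.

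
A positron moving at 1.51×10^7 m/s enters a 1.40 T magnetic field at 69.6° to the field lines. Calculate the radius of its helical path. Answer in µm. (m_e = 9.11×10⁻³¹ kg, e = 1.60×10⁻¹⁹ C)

Only the perpendicular component v⊥ = v sin69.6° = 1.42×10^7 m/s is bent by the field.
r = m v⊥ /(qB) = (9.11×10^-31)(1.42×10^7) / [(1×1.60×10^-19)(1.40)] = 5.76×10^-5 m.

r ≈ 57.6 µm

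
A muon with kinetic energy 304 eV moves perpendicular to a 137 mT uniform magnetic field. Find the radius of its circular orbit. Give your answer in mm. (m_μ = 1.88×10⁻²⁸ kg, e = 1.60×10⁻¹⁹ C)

Convert the energy: K = 304 eV = 4.86×10^-17 J.
v = √(2K/m) = √(2·4.86×10^-17/1.88×10^-28) = 7.19×10^5 m/s.
r = mv/(qB) = (1.88×10^-28)(7.19×10^5) / [(1×1.60×10^-19)(0.137)] = 6.17×10^-3 m.

r ≈ 6.17 mm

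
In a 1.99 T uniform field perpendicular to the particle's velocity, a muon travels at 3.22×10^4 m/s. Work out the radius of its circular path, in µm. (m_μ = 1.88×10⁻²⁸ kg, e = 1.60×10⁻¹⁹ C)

The magnetic force provides the centripetal force: qvB = mv²/r, so r = mv/(qB).
r = (1.88×10^-28 kg)(3.22×10^4 m/s) / [(1×1.60×10^-19 C)(1.99 T)] = 1.90×10^-5 m.

r ≈ 19.0 µm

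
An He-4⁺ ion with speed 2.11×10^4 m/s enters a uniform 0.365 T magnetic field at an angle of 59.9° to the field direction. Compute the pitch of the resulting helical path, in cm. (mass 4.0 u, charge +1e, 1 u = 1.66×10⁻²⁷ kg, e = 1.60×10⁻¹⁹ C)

The velocity component along B is v∥ = v cos59.9° = 1.06×10^4 m/s.
The cyclotron period T = 2πm/(qB) = 7.14×10^-7 s is set by m, q, B alone.
Pitch = v∥·T = (1.06×10^4)(7.14×10^-7) = 7.56×10^-3 m.

pitch ≈ 0.756 cm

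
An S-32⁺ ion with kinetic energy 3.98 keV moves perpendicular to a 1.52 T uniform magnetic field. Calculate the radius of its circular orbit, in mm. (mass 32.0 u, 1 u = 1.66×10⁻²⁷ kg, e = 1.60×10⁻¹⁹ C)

Convert the energy: K = 3.98 keV = 6.37×10^-16 J.
v = √(2K/m) = √(2·6.37×10^-16/5.31×10^-26) = 1.55×10^5 m/s.
r = mv/(qB) = (5.31×10^-26)(1.55×10^5) / [(1×1.60×10^-19)(1.52)] = 0.0338 m.

r ≈ 33.8 mm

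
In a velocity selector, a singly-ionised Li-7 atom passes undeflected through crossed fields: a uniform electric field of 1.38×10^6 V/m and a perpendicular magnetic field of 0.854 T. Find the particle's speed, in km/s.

For zero net force, qE = qvB, so v = E/B.
v = (1.38×10^6) / (0.854) = 1.62×10^6 m/s.

v ≈ 1620 km/s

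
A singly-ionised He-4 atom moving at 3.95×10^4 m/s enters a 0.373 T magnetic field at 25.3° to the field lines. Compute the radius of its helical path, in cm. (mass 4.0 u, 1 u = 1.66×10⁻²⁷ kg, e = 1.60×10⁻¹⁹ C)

r ≈ 0.188 cm

Only the perpendicular component v⊥ = v sin25.3° = 1.69×10^4 m/s is bent by the field.
r = m v⊥ /(qB) = (6.64×10^-27)(1.69×10^4) / [(1×1.60×10^-19)(0.373)] = 1.88×10^-3 m.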